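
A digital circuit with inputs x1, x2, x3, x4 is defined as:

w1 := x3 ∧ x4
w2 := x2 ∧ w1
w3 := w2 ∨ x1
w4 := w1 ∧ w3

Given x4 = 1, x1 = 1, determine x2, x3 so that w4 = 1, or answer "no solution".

Check with x4 = 1, x1 = 1 and x2=1, x3=1:
w1 = x3 ∧ x4 = 1 ∧ 1 = 1
w2 = x2 ∧ w1 = 1 ∧ 1 = 1
w3 = w2 ∨ x1 = 1 ∨ 1 = 1
w4 = w1 ∧ w3 = 1 ∧ 1 = 1
So w4 = 1.

x2=1 x3=1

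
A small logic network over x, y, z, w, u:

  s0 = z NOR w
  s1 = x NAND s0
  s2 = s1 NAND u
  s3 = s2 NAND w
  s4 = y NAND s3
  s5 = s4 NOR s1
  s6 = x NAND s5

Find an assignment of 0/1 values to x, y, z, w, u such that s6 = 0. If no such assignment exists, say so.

x=1, y=1, z=0, w=0, u=0

s6 = x NAND s5 must be 0, so both x = 1 and s5 = 1.
s5 = s4 NOR s1 must be 1, so both s4 = 0 and s1 = 0.
Check with x=1, y=1, z=0, w=0, u=0:
s0 = z NOR w = 0 NOR 0 = 1
s1 = x NAND s0 = 1 NAND 1 = 0
s2 = s1 NAND u = 0 NAND 0 = 1
s3 = s2 NAND w = 1 NAND 0 = 1
s4 = y NAND s3 = 1 NAND 1 = 0
s5 = s4 NOR s1 = 0 NOR 0 = 1
s6 = x NAND s5 = 1 NAND 1 = 0
So s6 = 0 as required.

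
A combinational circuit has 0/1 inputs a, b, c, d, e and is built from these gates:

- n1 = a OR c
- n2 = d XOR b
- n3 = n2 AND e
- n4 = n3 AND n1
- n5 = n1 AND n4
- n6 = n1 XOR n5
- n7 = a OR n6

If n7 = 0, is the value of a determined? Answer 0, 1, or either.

n7 = a OR n6 must be 0, so both a = 0 and n6 = 0.
n6 = n1 XOR n5 must be 0, so n1 and n5 are equal.
Every assignment with n7 = 0 has a = 0; there are 10 such assignment(s).

0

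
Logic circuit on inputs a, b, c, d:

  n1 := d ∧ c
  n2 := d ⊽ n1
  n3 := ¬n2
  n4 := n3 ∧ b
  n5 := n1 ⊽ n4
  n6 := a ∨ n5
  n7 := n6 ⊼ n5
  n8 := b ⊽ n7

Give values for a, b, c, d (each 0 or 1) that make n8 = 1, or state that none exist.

a=0, b=0, c=0, d=1

n8 = b ⊽ n7 must be 1, so both b = 0 and n7 = 0.
n7 = n6 ⊼ n5 must be 0, so both n6 = 1 and n5 = 1.
n6 = a ∨ n5 must be 1, so at least one of a, n5 is 1.
Check with a=0, b=0, c=0, d=1:
n1 = d ∧ c = 1 ∧ 0 = 0
n2 = d ⊽ n1 = 1 ⊽ 0 = 0
n3 = ¬n2 = ¬0 = 1
n4 = n3 ∧ b = 1 ∧ 0 = 0
n5 = n1 ⊽ n4 = 0 ⊽ 0 = 1
n6 = a ∨ n5 = 0 ∨ 1 = 1
n7 = n6 ⊼ n5 = 1 ⊼ 1 = 0
n8 = b ⊽ n7 = 0 ⊽ 0 = 1
So n8 = 1 as required.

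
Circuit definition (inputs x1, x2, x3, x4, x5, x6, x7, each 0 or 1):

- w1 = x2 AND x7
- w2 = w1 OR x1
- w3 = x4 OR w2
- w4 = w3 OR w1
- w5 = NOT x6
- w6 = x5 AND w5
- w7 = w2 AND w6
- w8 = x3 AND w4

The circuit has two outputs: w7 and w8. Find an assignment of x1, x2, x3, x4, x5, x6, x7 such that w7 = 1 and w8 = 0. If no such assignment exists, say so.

x1=1, x2=0, x3=0, x4=1, x5=1, x6=0, x7=0

Check with x1=1, x2=0, x3=0, x4=1, x5=1, x6=0, x7=0:
w1 = x2 AND x7 = 0 AND 0 = 0
w2 = w1 OR x1 = 0 OR 1 = 1
w3 = x4 OR w2 = 1 OR 1 = 1
w4 = w3 OR w1 = 1 OR 0 = 1
w5 = NOT x6 = NOT 0 = 1
w6 = x5 AND w5 = 1 AND 1 = 1
w7 = w2 AND w6 = 1 AND 1 = 1
w8 = x3 AND w4 = 0 AND 1 = 0
So w7 = 1 and w8 = 0.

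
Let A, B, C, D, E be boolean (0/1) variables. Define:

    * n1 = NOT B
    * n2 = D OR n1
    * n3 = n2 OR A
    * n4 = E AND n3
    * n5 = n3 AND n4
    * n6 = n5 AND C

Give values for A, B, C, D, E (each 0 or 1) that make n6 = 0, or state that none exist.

n6 = n5 AND C must be 0, so at least one of n5, C is 0.
Check with A=0, B=1, C=0, D=0, E=1:
n1 = NOT B = NOT 1 = 0
n2 = D OR n1 = 0 OR 0 = 0
n3 = n2 OR A = 0 OR 0 = 0
n4 = E AND n3 = 1 AND 0 = 0
n5 = n3 AND n4 = 0 AND 0 = 0
n6 = n5 AND C = 0 AND 0 = 0
So n6 = 0 as required.

A=0, B=1, C=0, D=0, E=1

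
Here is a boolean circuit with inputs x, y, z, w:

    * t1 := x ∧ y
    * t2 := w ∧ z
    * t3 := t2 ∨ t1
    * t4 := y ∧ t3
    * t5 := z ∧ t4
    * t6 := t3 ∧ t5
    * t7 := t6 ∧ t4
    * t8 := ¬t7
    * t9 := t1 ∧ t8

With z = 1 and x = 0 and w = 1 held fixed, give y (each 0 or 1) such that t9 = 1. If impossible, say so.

no solution exists

With z = 1 and x = 0 and w = 1 fixed, none of the 2 settings of y give t9 = 1.
For example, with y=0:
t1 = x ∧ y = 0 ∧ 0 = 0
t2 = w ∧ z = 1 ∧ 1 = 1
t3 = t2 ∨ t1 = 1 ∨ 0 = 1
t4 = y ∧ t3 = 0 ∧ 1 = 0
t5 = z ∧ t4 = 1 ∧ 0 = 0
t6 = t3 ∧ t5 = 1 ∧ 0 = 0
t7 = t6 ∧ t4 = 0 ∧ 0 = 0
t8 = ¬t7 = ¬0 = 1
t9 = t1 ∧ t8 = 0 ∧ 1 = 0
giving t9 = 0 ≠ 1.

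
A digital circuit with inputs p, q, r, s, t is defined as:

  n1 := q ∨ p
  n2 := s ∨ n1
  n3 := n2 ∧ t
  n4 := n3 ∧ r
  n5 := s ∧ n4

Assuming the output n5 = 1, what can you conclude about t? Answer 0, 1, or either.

1

n5 = s ∧ n4 must be 1, so both s = 1 and n4 = 1.
n4 = n3 ∧ r must be 1, so both n3 = 1 and r = 1.
Every assignment with n5 = 1 has t = 1; there are 4 such assignment(s).
  p=0, q=0, r=1, s=1, t=1
  p=0, q=1, r=1, s=1, t=1
  p=1, q=0, r=1, s=1, t=1
  p=1, q=1, r=1, s=1, t=1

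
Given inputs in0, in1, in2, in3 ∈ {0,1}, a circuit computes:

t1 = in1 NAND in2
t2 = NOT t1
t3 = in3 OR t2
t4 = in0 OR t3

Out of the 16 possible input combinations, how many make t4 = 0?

3

t4 = in0 OR t3 must be 0, so both in0 = 0 and t3 = 0.
t3 = in3 OR t2 must be 0, so both in3 = 0 and t2 = 0.
Enumerating the 16 input combinations, 3 give t4 = 0 and 13 give t4 = 1.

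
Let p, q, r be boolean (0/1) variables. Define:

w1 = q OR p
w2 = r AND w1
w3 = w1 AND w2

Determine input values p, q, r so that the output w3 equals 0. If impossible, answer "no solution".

p=1, q=0, r=0

w3 = w1 AND w2 must be 0, so at least one of w1, w2 is 0.
Check with p=1, q=0, r=0:
w1 = q OR p = 0 OR 1 = 1
w2 = r AND w1 = 0 AND 1 = 0
w3 = w1 AND w2 = 1 AND 0 = 0
So w3 = 0 as required.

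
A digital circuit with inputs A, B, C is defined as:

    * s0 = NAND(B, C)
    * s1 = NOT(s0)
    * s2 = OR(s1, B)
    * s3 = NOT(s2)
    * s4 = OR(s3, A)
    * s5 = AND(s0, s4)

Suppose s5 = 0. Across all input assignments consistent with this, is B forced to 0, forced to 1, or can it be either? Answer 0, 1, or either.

1

s5 = AND(s0, s4) must be 0, so at least one of s0, s4 is 0.
Every assignment with s5 = 0 has B = 1; there are 3 such assignment(s).
  A=0, B=1, C=0
  A=0, B=1, C=1
  A=1, B=1, C=1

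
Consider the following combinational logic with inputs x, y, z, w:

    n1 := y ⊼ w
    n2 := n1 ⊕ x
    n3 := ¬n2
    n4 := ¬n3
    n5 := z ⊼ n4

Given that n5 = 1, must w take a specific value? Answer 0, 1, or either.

either

Both values of w occur among assignments with n5 = 1:
  w=0: x=0, y=0, z=0, w=0
  w=1: x=0, y=0, z=0, w=1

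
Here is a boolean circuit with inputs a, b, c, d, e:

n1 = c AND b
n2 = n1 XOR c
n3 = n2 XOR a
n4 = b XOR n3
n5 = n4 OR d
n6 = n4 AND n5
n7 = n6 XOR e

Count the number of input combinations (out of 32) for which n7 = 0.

n7 = n6 XOR e must be 0, so n6 and e are equal.
Enumerating the 32 input combinations, 16 give n7 = 0 and 16 give n7 = 1.

16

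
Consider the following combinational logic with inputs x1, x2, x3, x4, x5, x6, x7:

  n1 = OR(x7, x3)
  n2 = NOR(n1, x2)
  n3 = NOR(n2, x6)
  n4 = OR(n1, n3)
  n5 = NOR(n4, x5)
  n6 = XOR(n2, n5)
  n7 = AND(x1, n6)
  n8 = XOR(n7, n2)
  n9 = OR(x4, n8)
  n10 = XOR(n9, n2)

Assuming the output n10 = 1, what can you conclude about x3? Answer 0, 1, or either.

Both values of x3 occur among assignments with n10 = 1:
  x3=0: x1=0, x2=0, x3=0, x4=1, x5=0, x6=0, x7=1
  x3=1: x1=0, x2=0, x3=1, x4=1, x5=0, x6=0, x7=0

either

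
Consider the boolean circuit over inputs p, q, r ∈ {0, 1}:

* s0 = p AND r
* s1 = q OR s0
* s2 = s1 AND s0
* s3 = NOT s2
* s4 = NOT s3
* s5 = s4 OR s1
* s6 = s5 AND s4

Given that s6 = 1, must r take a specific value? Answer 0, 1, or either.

s6 = s5 AND s4 must be 1, so both s5 = 1 and s4 = 1.
Every assignment with s6 = 1 has r = 1; there are 2 such assignment(s).
  p=1, q=0, r=1
  p=1, q=1, r=1

1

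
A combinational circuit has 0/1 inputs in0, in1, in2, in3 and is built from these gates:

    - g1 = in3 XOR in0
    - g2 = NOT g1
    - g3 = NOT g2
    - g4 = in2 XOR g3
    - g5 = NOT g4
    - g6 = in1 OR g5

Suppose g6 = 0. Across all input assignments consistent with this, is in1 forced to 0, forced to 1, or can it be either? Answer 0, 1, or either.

g6 = in1 OR g5 must be 0, so both in1 = 0 and g5 = 0.
Every assignment with g6 = 0 has in1 = 0; there are 4 such assignment(s).
  in0=0, in1=0, in2=0, in3=1
  in0=0, in1=0, in2=1, in3=0
  in0=1, in1=0, in2=0, in3=0
  in0=1, in1=0, in2=1, in3=1

0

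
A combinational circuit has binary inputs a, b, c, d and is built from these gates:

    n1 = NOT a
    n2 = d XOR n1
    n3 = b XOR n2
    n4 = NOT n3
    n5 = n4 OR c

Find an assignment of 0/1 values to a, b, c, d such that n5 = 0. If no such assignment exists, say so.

n5 = n4 OR c must be 0, so both n4 = 0 and c = 0.
n4 = NOT n3 must be 0, so n3 = 1.
Check with a=1, b=1, c=0, d=0:
n1 = NOT a = NOT 1 = 0
n2 = d XOR n1 = 0 XOR 0 = 0
n3 = b XOR n2 = 1 XOR 0 = 1
n4 = NOT n3 = NOT 1 = 0
n5 = n4 OR c = 0 OR 0 = 0
So n5 = 0 as required.

a=1, b=1, c=0, d=0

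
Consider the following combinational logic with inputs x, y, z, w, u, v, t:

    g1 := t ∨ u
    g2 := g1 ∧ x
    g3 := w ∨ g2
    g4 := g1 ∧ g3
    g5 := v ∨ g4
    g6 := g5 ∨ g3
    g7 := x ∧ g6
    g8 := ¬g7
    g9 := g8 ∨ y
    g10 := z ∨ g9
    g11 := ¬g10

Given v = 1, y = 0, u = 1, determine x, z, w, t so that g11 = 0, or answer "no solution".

x=1, z=1, w=1, t=0

g11 = ¬g10 must be 0, so g10 = 1.
g10 = z ∨ g9 must be 1, so at least one of z, g9 is 1.
Check with v = 1, y = 0, u = 1 and x=1, z=1, w=1, t=0:
g1 = t ∨ u = 0 ∨ 1 = 1
g2 = g1 ∧ x = 1 ∧ 1 = 1
g3 = w ∨ g2 = 1 ∨ 1 = 1
g4 = g1 ∧ g3 = 1 ∧ 1 = 1
g5 = v ∨ g4 = 1 ∨ 1 = 1
g6 = g5 ∨ g3 = 1 ∨ 1 = 1
g7 = x ∧ g6 = 1 ∧ 1 = 1
g8 = ¬g7 = ¬1 = 0
g9 = g8 ∨ y = 0 ∨ 0 = 0
g10 = z ∨ g9 = 1 ∨ 0 = 1
g11 = ¬g10 = ¬1 = 0
So g11 = 0.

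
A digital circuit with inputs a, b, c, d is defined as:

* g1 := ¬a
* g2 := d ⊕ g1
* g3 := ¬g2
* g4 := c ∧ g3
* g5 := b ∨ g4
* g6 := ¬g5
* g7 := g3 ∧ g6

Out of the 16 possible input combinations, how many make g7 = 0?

14

g7 = g3 ∧ g6 must be 0, so at least one of g3, g6 is 0.
Enumerating the 16 input combinations, 14 give g7 = 0 and 2 give g7 = 1.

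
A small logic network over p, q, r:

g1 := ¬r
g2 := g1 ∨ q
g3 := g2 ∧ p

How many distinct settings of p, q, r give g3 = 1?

g3 = g2 ∧ p must be 1, so both g2 = 1 and p = 1.
g2 = g1 ∨ q must be 1, so at least one of g1, q is 1.
Satisfying assignments:
  p=1, q=0, r=0
  p=1, q=1, r=0
  p=1, q=1, r=1

3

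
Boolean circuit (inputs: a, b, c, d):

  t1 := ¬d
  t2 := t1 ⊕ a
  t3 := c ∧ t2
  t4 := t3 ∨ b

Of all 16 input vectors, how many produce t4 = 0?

6

t4 = t3 ∨ b must be 0, so both t3 = 0 and b = 0.
Satisfying assignments:
  a=0, b=0, c=0, d=0
  a=0, b=0, c=0, d=1
  a=0, b=0, c=1, d=1
  a=1, b=0, c=0, d=0
  a=1, b=0, c=0, d=1
  a=1, b=0, c=1, d=0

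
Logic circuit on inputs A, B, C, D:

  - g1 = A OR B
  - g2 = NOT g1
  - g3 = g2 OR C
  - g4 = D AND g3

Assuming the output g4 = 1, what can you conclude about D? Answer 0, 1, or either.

g4 = D AND g3 must be 1, so both D = 1 and g3 = 1.
Every assignment with g4 = 1 has D = 1; there are 5 such assignment(s).

1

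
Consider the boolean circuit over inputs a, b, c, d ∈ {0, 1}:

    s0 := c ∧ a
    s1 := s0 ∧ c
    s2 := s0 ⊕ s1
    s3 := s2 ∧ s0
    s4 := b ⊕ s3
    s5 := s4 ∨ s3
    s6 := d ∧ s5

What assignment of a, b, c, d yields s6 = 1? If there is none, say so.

Check with a=0, b=1, c=1, d=1:
s0 = c ∧ a = 1 ∧ 0 = 0
s1 = s0 ∧ c = 0 ∧ 1 = 0
s2 = s0 ⊕ s1 = 0 ⊕ 0 = 0
s3 = s2 ∧ s0 = 0 ∧ 0 = 0
s4 = b ⊕ s3 = 1 ⊕ 0 = 1
s5 = s4 ∨ s3 = 1 ∨ 0 = 1
s6 = d ∧ s5 = 1 ∧ 1 = 1
So s6 = 1 as required.

a=0, b=1, c=1, d=1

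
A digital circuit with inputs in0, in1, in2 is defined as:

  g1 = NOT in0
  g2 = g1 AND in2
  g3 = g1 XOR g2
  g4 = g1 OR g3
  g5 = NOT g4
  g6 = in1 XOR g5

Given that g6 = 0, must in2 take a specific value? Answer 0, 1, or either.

Both values of in2 occur among assignments with g6 = 0:
  in2=0: in0=0, in1=0, in2=0
  in2=1: in0=0, in1=0, in2=1

either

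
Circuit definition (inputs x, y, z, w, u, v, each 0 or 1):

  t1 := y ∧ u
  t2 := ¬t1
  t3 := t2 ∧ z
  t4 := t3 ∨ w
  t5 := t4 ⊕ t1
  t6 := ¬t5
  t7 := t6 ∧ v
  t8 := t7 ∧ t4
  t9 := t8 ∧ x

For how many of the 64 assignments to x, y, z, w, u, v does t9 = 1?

2

t9 = t8 ∧ x must be 1, so both t8 = 1 and x = 1.
t8 = t7 ∧ t4 must be 1, so both t7 = 1 and t4 = 1.
Satisfying assignments:
  x=1, y=1, z=0, w=1, u=1, v=1
  x=1, y=1, z=1, w=1, u=1, v=1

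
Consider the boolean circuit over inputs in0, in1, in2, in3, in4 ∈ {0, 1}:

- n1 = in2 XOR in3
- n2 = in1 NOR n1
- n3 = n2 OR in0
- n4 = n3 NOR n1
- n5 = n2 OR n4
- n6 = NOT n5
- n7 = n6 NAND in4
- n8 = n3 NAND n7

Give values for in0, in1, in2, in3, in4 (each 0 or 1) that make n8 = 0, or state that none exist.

in0=1, in1=0, in2=0, in3=0, in4=0

n8 = n3 NAND n7 must be 0, so both n3 = 1 and n7 = 1.
n3 = n2 OR in0 must be 1, so at least one of n2, in0 is 1.
Check with in0=1, in1=0, in2=0, in3=0, in4=0:
n1 = in2 XOR in3 = 0 XOR 0 = 0
n2 = in1 NOR n1 = 0 NOR 0 = 1
n3 = n2 OR in0 = 1 OR 1 = 1
n4 = n3 NOR n1 = 1 NOR 0 = 0
n5 = n2 OR n4 = 1 OR 0 = 1
n6 = NOT n5 = NOT 1 = 0
n7 = n6 NAND in4 = 0 NAND 0 = 1
n8 = n3 NAND n7 = 1 NAND 1 = 0
So n8 = 0 as required.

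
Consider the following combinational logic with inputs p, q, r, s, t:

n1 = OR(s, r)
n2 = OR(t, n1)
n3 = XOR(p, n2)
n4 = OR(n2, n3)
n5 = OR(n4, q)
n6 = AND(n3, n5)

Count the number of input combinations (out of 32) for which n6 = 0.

n6 = AND(n3, n5) must be 0, so at least one of n3, n5 is 0.
Enumerating the 32 input combinations, 16 give n6 = 0 and 16 give n6 = 1.

16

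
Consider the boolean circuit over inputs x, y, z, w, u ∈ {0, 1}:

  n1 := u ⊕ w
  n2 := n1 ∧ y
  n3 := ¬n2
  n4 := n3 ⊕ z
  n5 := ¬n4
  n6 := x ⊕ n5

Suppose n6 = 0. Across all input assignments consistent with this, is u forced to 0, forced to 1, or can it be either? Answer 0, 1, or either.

Both values of u occur among assignments with n6 = 0:
  u=0: x=0, y=0, z=0, w=0, u=0
  u=1: x=0, y=0, z=0, w=0, u=1

either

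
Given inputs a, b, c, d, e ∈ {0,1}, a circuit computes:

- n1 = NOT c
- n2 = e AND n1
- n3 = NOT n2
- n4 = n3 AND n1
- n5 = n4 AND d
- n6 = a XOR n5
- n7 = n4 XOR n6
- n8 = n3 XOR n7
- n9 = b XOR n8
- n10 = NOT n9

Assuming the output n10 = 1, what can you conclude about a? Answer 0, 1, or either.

either

Both values of a occur among assignments with n10 = 1:
  a=0: a=0, b=0, c=0, d=0, e=0
  a=1: a=1, b=0, c=0, d=1, e=0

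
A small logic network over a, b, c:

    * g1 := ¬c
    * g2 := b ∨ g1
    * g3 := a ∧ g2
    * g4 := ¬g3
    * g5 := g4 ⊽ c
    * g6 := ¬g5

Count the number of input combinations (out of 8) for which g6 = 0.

g6 = ¬g5 must be 0, so g5 = 1.
g5 = g4 ⊽ c must be 1, so both g4 = 0 and c = 0.
g4 = ¬g3 must be 0, so g3 = 1.
Satisfying assignments:
  a=1, b=0, c=0
  a=1, b=1, c=0

2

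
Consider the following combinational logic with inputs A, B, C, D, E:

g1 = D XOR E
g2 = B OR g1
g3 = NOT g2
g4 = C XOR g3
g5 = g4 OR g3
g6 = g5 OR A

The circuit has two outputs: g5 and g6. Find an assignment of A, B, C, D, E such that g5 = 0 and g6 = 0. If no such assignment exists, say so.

Check with A=0, B=1, C=0, D=0, E=0:
g1 = D XOR E = 0 XOR 0 = 0
g2 = B OR g1 = 1 OR 0 = 1
g3 = NOT g2 = NOT 1 = 0
g4 = C XOR g3 = 0 XOR 0 = 0
g5 = g4 OR g3 = 0 OR 0 = 0
g6 = g5 OR A = 0 OR 0 = 0
So g5 = 0 and g6 = 0.

A=0, B=1, C=0, D=0, E=0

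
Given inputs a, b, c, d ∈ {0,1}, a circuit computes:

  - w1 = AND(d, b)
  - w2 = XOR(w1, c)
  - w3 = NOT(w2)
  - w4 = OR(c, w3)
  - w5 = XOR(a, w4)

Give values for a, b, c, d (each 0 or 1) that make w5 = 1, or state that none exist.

a=0, b=0, c=1, d=0

w5 = XOR(a, w4) must be 1, so a and w4 differ.
Check with a=0, b=0, c=1, d=0:
w1 = AND(d, b) = AND(0, 0) = 0
w2 = XOR(w1, c) = XOR(0, 1) = 1
w3 = NOT(w2) = NOT 1 = 0
w4 = OR(c, w3) = OR(1, 0) = 1
w5 = XOR(a, w4) = XOR(0, 1) = 1
So w5 = 1 as required.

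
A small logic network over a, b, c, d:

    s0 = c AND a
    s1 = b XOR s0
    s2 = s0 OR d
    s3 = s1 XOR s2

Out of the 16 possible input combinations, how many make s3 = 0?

s3 = s1 XOR s2 must be 0, so s1 and s2 are equal.
Enumerating the 16 input combinations, 8 give s3 = 0 and 8 give s3 = 1.

8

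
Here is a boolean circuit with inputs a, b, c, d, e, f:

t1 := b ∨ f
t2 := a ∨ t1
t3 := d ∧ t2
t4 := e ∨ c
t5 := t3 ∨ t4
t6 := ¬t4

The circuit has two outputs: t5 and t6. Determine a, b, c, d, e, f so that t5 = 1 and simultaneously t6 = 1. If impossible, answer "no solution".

a=1, b=1, c=0, d=1, e=0, f=0

Check with a=1, b=1, c=0, d=1, e=0, f=0:
t1 = b ∨ f = 1 ∨ 0 = 1
t2 = a ∨ t1 = 1 ∨ 1 = 1
t3 = d ∧ t2 = 1 ∧ 1 = 1
t4 = e ∨ c = 0 ∨ 0 = 0
t5 = t3 ∨ t4 = 1 ∨ 0 = 1
t6 = ¬t4 = ¬0 = 1
So t5 = 1 and t6 = 1.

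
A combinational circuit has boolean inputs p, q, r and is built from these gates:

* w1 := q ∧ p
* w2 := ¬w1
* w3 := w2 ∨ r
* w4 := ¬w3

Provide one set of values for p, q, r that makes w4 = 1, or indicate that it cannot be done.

w4 = ¬w3 must be 1, so w3 = 0.
w3 = w2 ∨ r must be 0, so both w2 = 0 and r = 0.
w2 = ¬w1 must be 0, so w1 = 1.
Check with p=1, q=1, r=0:
w1 = q ∧ p = 1 ∧ 1 = 1
w2 = ¬w1 = ¬1 = 0
w3 = w2 ∨ r = 0 ∨ 0 = 0
w4 = ¬w3 = ¬0 = 1
So w4 = 1 as required.

p=1, q=1, r=0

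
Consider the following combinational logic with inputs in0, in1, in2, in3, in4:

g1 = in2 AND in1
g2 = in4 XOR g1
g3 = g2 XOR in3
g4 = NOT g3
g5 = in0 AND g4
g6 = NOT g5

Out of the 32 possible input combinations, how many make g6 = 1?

g6 = NOT g5 must be 1, so g5 = 0.
g5 = in0 AND g4 must be 0, so at least one of in0, g4 is 0.
Enumerating the 32 input combinations, 24 give g6 = 1 and 8 give g6 = 0.

24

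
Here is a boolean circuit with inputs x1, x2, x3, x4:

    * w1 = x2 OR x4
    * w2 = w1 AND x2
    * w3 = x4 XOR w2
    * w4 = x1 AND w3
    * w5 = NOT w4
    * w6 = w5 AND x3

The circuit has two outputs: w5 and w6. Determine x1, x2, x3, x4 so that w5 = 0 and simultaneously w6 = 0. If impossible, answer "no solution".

Check with x1=1, x2=1, x3=1, x4=0:
w1 = x2 OR x4 = 1 OR 0 = 1
w2 = w1 AND x2 = 1 AND 1 = 1
w3 = x4 XOR w2 = 0 XOR 1 = 1
w4 = x1 AND w3 = 1 AND 1 = 1
w5 = NOT w4 = NOT 1 = 0
w6 = w5 AND x3 = 0 AND 1 = 0
So w5 = 0 and w6 = 0.

x1=1, x2=1, x3=1, x4=0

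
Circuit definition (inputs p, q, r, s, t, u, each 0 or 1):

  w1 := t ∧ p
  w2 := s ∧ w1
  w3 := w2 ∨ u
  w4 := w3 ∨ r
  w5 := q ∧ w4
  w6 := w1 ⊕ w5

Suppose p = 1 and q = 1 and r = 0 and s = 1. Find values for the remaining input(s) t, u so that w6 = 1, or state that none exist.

w6 = w1 ⊕ w5 must be 1, so w1 and w5 differ.
Check with p = 1 and q = 1 and r = 0 and s = 1 and t=0, u=1:
w1 = t ∧ p = 0 ∧ 1 = 0
w2 = s ∧ w1 = 1 ∧ 0 = 0
w3 = w2 ∨ u = 0 ∨ 1 = 1
w4 = w3 ∨ r = 1 ∨ 0 = 1
w5 = q ∧ w4 = 1 ∧ 1 = 1
w6 = w1 ⊕ w5 = 0 ⊕ 1 = 1
So w6 = 1.

t=0, u=1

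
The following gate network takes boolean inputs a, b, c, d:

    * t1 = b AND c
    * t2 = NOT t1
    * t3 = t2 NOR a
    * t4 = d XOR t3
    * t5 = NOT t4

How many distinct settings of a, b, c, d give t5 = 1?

t5 = NOT t4 must be 1, so t4 = 0.
Enumerating the 16 input combinations, 8 give t5 = 1 and 8 give t5 = 0.

8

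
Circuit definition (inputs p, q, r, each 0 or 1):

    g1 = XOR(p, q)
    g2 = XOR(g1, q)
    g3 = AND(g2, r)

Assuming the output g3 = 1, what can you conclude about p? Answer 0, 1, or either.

1

g3 = AND(g2, r) must be 1, so both g2 = 1 and r = 1.
g2 = XOR(g1, q) must be 1, so g1 and q differ.
Every assignment with g3 = 1 has p = 1; there are 2 such assignment(s).
  p=1, q=0, r=1
  p=1, q=1, r=1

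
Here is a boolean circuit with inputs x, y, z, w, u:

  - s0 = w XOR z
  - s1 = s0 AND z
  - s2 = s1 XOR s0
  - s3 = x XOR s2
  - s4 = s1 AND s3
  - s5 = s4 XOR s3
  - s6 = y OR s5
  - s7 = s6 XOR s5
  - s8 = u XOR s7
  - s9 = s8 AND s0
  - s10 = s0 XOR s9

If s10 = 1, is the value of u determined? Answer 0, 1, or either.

Both values of u occur among assignments with s10 = 1:
  u=0: x=0, y=0, z=0, w=1, u=0
  u=1: x=0, y=1, z=1, w=0, u=1

either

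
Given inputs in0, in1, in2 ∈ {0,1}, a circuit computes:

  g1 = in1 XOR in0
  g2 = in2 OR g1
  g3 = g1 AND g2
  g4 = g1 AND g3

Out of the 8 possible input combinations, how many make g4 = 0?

g4 = g1 AND g3 must be 0, so at least one of g1, g3 is 0.
Satisfying assignments:
  in0=0, in1=0, in2=0
  in0=0, in1=0, in2=1
  in0=1, in1=1, in2=0
  in0=1, in1=1, in2=1

4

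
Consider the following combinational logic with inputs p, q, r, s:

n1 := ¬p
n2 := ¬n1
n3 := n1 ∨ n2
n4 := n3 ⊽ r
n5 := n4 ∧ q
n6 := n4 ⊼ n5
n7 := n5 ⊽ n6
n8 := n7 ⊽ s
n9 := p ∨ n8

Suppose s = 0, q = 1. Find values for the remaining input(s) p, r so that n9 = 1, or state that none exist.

p=1 r=0

n9 = p ∨ n8 must be 1, so at least one of p, n8 is 1.
Check with s = 0, q = 1 and p=1, r=0:
n1 = ¬p = ¬1 = 0
n2 = ¬n1 = ¬0 = 1
n3 = n1 ∨ n2 = 0 ∨ 1 = 1
n4 = n3 ⊽ r = 1 ⊽ 0 = 0
n5 = n4 ∧ q = 0 ∧ 1 = 0
n6 = n4 ⊼ n5 = 0 ⊼ 0 = 1
n7 = n5 ⊽ n6 = 0 ⊽ 1 = 0
n8 = n7 ⊽ s = 0 ⊽ 0 = 1
n9 = p ∨ n8 = 1 ∨ 1 = 1
So n9 = 1.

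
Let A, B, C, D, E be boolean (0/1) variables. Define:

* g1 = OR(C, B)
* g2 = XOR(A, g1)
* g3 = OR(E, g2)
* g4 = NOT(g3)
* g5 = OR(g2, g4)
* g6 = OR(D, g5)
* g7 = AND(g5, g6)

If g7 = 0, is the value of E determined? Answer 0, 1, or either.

g7 = AND(g5, g6) must be 0, so at least one of g5, g6 is 0.
Every assignment with g7 = 0 has E = 1; there are 8 such assignment(s).

1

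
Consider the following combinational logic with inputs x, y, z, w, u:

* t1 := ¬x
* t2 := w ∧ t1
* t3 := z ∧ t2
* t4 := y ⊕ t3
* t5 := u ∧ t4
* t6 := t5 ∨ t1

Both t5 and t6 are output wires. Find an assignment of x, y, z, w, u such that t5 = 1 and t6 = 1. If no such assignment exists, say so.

Check with x=0 y=1 z=1 w=0 u=1:
t1 = ¬x = ¬0 = 1
t2 = w ∧ t1 = 0 ∧ 1 = 0
t3 = z ∧ t2 = 1 ∧ 0 = 0
t4 = y ⊕ t3 = 1 ⊕ 0 = 1
t5 = u ∧ t4 = 1 ∧ 1 = 1
t6 = t5 ∨ t1 = 1 ∨ 1 = 1
So t5 = 1 and t6 = 1.

x=0 y=1 z=1 w=0 u=1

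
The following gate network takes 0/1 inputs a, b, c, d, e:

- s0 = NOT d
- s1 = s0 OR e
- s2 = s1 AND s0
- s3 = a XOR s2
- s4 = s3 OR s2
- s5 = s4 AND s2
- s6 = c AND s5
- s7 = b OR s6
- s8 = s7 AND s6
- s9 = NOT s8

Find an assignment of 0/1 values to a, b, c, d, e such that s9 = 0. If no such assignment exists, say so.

a=1, b=0, c=1, d=0, e=1

s9 = NOT s8 must be 0, so s8 = 1.
Check with a=1, b=0, c=1, d=0, e=1:
s0 = NOT d = NOT 0 = 1
s1 = s0 OR e = 1 OR 1 = 1
s2 = s1 AND s0 = 1 AND 1 = 1
s3 = a XOR s2 = 1 XOR 1 = 0
s4 = s3 OR s2 = 0 OR 1 = 1
s5 = s4 AND s2 = 1 AND 1 = 1
s6 = c AND s5 = 1 AND 1 = 1
s7 = b OR s6 = 0 OR 1 = 1
s8 = s7 AND s6 = 1 AND 1 = 1
s9 = NOT s8 = NOT 1 = 0
So s9 = 0 as required.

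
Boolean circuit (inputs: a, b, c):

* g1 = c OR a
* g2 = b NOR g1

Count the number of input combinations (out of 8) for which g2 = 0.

g2 = b NOR g1 must be 0, so at least one of b, g1 is 1.
Enumerating the 8 input combinations, 7 give g2 = 0 and 1 give g2 = 1.

7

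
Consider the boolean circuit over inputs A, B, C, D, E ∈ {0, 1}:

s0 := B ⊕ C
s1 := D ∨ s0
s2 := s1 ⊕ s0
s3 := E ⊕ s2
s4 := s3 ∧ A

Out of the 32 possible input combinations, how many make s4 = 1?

8

s4 = s3 ∧ A must be 1, so both s3 = 1 and A = 1.
s3 = E ⊕ s2 must be 1, so E and s2 differ.
Enumerating the 32 input combinations, 8 give s4 = 1 and 24 give s4 = 0.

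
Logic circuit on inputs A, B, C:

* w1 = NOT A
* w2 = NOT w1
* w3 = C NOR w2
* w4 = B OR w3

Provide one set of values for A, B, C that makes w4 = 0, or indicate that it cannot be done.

A=1, B=0, C=0

Check with A=1, B=0, C=0:
w1 = NOT A = NOT 1 = 0
w2 = NOT w1 = NOT 0 = 1
w3 = C NOR w2 = 0 NOR 1 = 0
w4 = B OR w3 = 0 OR 0 = 0
So w4 = 0 as required.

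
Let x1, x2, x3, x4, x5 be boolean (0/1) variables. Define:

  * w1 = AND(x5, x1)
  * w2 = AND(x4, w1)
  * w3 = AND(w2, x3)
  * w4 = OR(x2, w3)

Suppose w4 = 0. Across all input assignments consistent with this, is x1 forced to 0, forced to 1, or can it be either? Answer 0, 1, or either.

Both values of x1 occur among assignments with w4 = 0:
  x1=0: x1=0, x2=0, x3=0, x4=0, x5=0
  x1=1: x1=1, x2=0, x3=0, x4=0, x5=0

either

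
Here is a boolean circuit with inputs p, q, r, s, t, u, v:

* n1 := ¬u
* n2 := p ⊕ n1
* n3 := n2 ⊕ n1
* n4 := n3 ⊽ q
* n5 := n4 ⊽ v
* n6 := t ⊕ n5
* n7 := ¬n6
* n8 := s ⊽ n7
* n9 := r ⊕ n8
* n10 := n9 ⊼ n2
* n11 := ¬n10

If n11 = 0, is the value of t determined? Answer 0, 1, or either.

Both values of t occur among assignments with n11 = 0:
  t=0: p=0, q=0, r=0, s=0, t=0, u=0, v=0
  t=1: p=0, q=0, r=0, s=0, t=1, u=1, v=0

either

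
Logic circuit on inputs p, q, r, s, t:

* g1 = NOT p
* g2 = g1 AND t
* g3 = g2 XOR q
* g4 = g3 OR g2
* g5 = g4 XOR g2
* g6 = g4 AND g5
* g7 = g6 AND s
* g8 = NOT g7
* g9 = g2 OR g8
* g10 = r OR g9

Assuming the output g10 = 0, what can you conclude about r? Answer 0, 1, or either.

g10 = r OR g9 must be 0, so both r = 0 and g9 = 0.
g9 = g2 OR g8 must be 0, so both g2 = 0 and g8 = 0.
g2 = g1 AND t must be 0, so at least one of g1, t is 0.
Every assignment with g10 = 0 has r = 0; there are 3 such assignment(s).
  p=0, q=1, r=0, s=1, t=0
  p=1, q=1, r=0, s=1, t=0
  p=1, q=1, r=0, s=1, t=1

0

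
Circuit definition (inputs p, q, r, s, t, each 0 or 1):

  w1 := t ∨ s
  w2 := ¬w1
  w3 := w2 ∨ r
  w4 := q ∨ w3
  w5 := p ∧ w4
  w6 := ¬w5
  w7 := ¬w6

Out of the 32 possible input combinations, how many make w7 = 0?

19

w7 = ¬w6 must be 0, so w6 = 1.
Enumerating the 32 input combinations, 19 give w7 = 0 and 13 give w7 = 1.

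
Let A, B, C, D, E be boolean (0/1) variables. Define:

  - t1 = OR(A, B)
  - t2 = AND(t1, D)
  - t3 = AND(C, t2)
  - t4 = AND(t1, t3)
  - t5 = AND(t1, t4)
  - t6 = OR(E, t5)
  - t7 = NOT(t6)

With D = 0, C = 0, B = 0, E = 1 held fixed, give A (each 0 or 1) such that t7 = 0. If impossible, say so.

A=1

t7 = NOT(t6) must be 0, so t6 = 1.
Check with D = 0, C = 0, B = 0, E = 1 and A=1:
t1 = OR(A, B) = OR(1, 0) = 1
t2 = AND(t1, D) = AND(1, 0) = 0
t3 = AND(C, t2) = AND(0, 0) = 0
t4 = AND(t1, t3) = AND(1, 0) = 0
t5 = AND(t1, t4) = AND(1, 0) = 0
t6 = OR(E, t5) = OR(1, 0) = 1
t7 = NOT(t6) = NOT 1 = 0
So t7 = 0.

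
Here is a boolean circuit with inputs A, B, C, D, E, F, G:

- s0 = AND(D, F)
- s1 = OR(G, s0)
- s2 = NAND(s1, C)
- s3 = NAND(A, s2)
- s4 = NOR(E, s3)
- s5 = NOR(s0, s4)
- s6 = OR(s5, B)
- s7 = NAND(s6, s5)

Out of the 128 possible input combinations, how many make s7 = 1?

s7 = NAND(s6, s5) must be 1, so at least one of s6, s5 is 0.
Enumerating the 128 input combinations, 50 give s7 = 1 and 78 give s7 = 0.

50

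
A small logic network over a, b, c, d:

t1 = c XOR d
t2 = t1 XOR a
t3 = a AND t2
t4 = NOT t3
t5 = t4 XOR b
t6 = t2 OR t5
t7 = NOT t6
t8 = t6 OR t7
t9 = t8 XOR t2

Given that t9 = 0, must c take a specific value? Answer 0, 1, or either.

either

Both values of c occur among assignments with t9 = 0:
  c=0: a=0, b=0, c=0, d=1
  c=1: a=0, b=0, c=1, d=0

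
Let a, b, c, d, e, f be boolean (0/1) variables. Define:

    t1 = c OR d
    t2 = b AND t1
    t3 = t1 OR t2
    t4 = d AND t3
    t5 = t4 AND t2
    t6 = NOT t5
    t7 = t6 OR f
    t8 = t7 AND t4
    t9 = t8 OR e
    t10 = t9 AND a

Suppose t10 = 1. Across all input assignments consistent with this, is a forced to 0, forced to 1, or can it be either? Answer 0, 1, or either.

1

t10 = t9 AND a must be 1, so both t9 = 1 and a = 1.
t9 = t8 OR e must be 1, so at least one of t8, e is 1.
Every assignment with t10 = 1 has a = 1; there are 22 such assignment(s).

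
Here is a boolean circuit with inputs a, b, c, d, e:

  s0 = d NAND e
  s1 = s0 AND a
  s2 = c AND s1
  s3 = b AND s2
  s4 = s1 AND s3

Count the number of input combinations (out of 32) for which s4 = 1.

s4 = s1 AND s3 must be 1, so both s1 = 1 and s3 = 1.
s1 = s0 AND a must be 1, so both s0 = 1 and a = 1.
s3 = b AND s2 must be 1, so both b = 1 and s2 = 1.
Enumerating the 32 input combinations, 3 give s4 = 1 and 29 give s4 = 0.

3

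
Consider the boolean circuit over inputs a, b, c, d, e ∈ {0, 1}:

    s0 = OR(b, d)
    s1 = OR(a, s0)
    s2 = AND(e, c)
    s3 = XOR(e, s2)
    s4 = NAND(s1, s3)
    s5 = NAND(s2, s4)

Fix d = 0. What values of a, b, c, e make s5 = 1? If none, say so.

s5 = NAND(s2, s4) must be 1, so at least one of s2, s4 is 0.
Check with d = 0 and a=0, b=1, c=0, e=0:
s0 = OR(b, d) = OR(1, 0) = 1
s1 = OR(a, s0) = OR(0, 1) = 1
s2 = AND(e, c) = AND(0, 0) = 0
s3 = XOR(e, s2) = XOR(0, 0) = 0
s4 = NAND(s1, s3) = NAND(1, 0) = 1
s5 = NAND(s2, s4) = NAND(0, 1) = 1
So s5 = 1.

a=0 b=1 c=0 e=0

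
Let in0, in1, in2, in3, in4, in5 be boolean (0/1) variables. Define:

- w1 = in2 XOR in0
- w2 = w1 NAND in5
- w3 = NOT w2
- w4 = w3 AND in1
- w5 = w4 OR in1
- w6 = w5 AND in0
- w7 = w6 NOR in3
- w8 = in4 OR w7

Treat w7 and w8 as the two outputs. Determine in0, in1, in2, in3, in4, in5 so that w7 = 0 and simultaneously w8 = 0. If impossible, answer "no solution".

in0=0, in1=1, in2=1, in3=1, in4=0, in5=1

Check with in0=0, in1=1, in2=1, in3=1, in4=0, in5=1:
w1 = in2 XOR in0 = 1 XOR 0 = 1
w2 = w1 NAND in5 = 1 NAND 1 = 0
w3 = NOT w2 = NOT 0 = 1
w4 = w3 AND in1 = 1 AND 1 = 1
w5 = w4 OR in1 = 1 OR 1 = 1
w6 = w5 AND in0 = 1 AND 0 = 0
w7 = w6 NOR in3 = 0 NOR 1 = 0
w8 = in4 OR w7 = 0 OR 0 = 0
So w7 = 0 and w8 = 0.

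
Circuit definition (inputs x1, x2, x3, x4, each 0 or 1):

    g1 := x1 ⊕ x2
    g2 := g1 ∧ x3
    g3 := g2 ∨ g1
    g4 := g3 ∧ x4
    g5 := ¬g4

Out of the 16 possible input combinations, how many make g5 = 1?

g5 = ¬g4 must be 1, so g4 = 0.
g4 = g3 ∧ x4 must be 0, so at least one of g3, x4 is 0.
Enumerating the 16 input combinations, 12 give g5 = 1 and 4 give g5 = 0.

12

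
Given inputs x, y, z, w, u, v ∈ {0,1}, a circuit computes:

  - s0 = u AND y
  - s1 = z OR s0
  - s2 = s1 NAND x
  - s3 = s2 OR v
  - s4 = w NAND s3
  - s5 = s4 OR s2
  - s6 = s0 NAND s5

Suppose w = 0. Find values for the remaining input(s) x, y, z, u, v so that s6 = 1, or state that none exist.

x=0, y=0, z=1, u=1, v=1

Check with w = 0 and x=0, y=0, z=1, u=1, v=1:
s0 = u AND y = 1 AND 0 = 0
s1 = z OR s0 = 1 OR 0 = 1
s2 = s1 NAND x = 1 NAND 0 = 1
s3 = s2 OR v = 1 OR 1 = 1
s4 = w NAND s3 = 0 NAND 1 = 1
s5 = s4 OR s2 = 1 OR 1 = 1
s6 = s0 NAND s5 = 0 NAND 1 = 1
So s6 = 1.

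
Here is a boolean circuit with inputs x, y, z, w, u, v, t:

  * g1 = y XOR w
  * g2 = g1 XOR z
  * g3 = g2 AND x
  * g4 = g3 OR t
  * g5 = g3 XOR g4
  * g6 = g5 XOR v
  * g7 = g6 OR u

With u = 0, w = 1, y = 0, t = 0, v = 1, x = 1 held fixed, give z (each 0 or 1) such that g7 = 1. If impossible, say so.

z=0

g7 = g6 OR u must be 1, so at least one of g6, u is 1.
Check with u = 0, w = 1, y = 0, t = 0, v = 1, x = 1 and z=0:
g1 = y XOR w = 0 XOR 1 = 1
g2 = g1 XOR z = 1 XOR 0 = 1
g3 = g2 AND x = 1 AND 1 = 1
g4 = g3 OR t = 1 OR 0 = 1
g5 = g3 XOR g4 = 1 XOR 1 = 0
g6 = g5 XOR v = 0 XOR 1 = 1
g7 = g6 OR u = 1 OR 0 = 1
So g7 = 1.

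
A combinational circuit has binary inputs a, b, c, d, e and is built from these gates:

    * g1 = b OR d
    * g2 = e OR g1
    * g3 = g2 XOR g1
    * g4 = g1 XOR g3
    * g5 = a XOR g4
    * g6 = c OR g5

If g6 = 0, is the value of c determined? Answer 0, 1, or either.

g6 = c OR g5 must be 0, so both c = 0 and g5 = 0.
g5 = a XOR g4 must be 0, so a and g4 are equal.
Every assignment with g6 = 0 has c = 0; there are 8 such assignment(s).

0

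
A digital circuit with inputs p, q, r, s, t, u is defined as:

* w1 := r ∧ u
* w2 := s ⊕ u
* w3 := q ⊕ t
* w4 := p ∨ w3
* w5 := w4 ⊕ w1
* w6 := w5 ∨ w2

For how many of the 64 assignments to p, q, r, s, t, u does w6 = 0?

12

w6 = w5 ∨ w2 must be 0, so both w5 = 0 and w2 = 0.
Enumerating the 64 input combinations, 12 give w6 = 0 and 52 give w6 = 1.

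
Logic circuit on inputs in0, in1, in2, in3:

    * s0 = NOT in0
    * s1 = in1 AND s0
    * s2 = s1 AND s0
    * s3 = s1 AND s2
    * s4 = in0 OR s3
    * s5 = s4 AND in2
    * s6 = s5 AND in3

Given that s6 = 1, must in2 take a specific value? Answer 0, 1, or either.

1

s6 = s5 AND in3 must be 1, so both s5 = 1 and in3 = 1.
s5 = s4 AND in2 must be 1, so both s4 = 1 and in2 = 1.
s4 = in0 OR s3 must be 1, so at least one of in0, s3 is 1.
Every assignment with s6 = 1 has in2 = 1; there are 3 such assignment(s).
  in0=0, in1=1, in2=1, in3=1
  in0=1, in1=0, in2=1, in3=1
  in0=1, in1=1, in2=1, in3=1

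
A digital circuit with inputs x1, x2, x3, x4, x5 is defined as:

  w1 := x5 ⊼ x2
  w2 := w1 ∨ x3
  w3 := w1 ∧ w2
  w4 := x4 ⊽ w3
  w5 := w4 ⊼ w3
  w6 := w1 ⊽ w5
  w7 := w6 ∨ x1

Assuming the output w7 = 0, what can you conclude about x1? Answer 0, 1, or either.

w7 = w6 ∨ x1 must be 0, so both w6 = 0 and x1 = 0.
w6 = w1 ⊽ w5 must be 0, so at least one of w1, w5 is 1.
Every assignment with w7 = 0 has x1 = 0; there are 16 such assignment(s).

0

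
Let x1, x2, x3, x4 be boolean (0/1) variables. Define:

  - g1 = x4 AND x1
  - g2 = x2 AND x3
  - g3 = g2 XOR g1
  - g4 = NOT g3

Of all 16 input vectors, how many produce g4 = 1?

10

g4 = NOT g3 must be 1, so g3 = 0.
g3 = g2 XOR g1 must be 0, so g2 and g1 are equal.
Enumerating the 16 input combinations, 10 give g4 = 1 and 6 give g4 = 0.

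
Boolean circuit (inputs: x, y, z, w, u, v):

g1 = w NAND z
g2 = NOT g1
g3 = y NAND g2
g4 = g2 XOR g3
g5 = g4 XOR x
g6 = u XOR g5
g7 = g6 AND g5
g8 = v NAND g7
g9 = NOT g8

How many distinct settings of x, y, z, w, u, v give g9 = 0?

g9 = NOT g8 must be 0, so g8 = 1.
g8 = v NAND g7 must be 1, so at least one of v, g7 is 0.
Enumerating the 64 input combinations, 56 give g9 = 0 and 8 give g9 = 1.

56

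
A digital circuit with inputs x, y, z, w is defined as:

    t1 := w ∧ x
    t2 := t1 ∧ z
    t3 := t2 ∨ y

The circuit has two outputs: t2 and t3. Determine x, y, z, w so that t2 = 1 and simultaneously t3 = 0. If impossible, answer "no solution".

no solution exists

Across all 16 input combinations, none give both t2 = 1 and t3 = 0.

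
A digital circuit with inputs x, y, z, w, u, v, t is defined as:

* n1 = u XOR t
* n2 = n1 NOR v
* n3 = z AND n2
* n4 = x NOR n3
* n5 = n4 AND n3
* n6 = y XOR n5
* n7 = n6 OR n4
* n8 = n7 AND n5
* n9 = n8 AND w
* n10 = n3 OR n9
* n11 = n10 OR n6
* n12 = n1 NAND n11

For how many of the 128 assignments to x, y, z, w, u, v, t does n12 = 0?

n12 = n1 NAND n11 must be 0, so both n1 = 1 and n11 = 1.
n1 = u XOR t must be 1, so u and t differ.
Enumerating the 128 input combinations, 32 give n12 = 0 and 96 give n12 = 1.

32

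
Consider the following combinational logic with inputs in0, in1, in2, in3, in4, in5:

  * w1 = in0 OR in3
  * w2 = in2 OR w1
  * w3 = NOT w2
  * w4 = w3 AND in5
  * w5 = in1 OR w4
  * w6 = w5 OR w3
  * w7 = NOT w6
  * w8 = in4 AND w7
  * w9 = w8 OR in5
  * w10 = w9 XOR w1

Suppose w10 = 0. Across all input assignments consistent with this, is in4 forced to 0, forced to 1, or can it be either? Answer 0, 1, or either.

either

Both values of in4 occur among assignments with w10 = 0:
  in4=0: in0=0, in1=0, in2=0, in3=0, in4=0, in5=0
  in4=1: in0=0, in1=0, in2=0, in3=0, in4=1, in5=0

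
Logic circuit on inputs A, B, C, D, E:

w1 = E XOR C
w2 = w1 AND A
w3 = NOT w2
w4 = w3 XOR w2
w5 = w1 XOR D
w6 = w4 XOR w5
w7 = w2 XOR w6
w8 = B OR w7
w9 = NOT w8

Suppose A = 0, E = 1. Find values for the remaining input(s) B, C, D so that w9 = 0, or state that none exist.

B=0, C=1, D=0

w9 = NOT w8 must be 0, so w8 = 1.
w8 = B OR w7 must be 1, so at least one of B, w7 is 1.
Check with A = 0, E = 1 and B=0, C=1, D=0:
w1 = E XOR C = 1 XOR 1 = 0
w2 = w1 AND A = 0 AND 0 = 0
w3 = NOT w2 = NOT 0 = 1
w4 = w3 XOR w2 = 1 XOR 0 = 1
w5 = w1 XOR D = 0 XOR 0 = 0
w6 = w4 XOR w5 = 1 XOR 0 = 1
w7 = w2 XOR w6 = 0 XOR 1 = 1
w8 = B OR w7 = 0 OR 1 = 1
w9 = NOT w8 = NOT 1 = 0
So w9 = 0.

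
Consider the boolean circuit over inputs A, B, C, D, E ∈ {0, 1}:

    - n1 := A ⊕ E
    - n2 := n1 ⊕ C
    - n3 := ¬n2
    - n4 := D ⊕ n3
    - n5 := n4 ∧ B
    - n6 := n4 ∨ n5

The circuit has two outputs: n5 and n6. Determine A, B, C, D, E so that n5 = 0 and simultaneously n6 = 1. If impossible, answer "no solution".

A=1 B=0 C=1 D=0 E=0

Check with A=1 B=0 C=1 D=0 E=0:
n1 = A ⊕ E = 1 ⊕ 0 = 1
n2 = n1 ⊕ C = 1 ⊕ 1 = 0
n3 = ¬n2 = ¬0 = 1
n4 = D ⊕ n3 = 0 ⊕ 1 = 1
n5 = n4 ∧ B = 1 ∧ 0 = 0
n6 = n4 ∨ n5 = 1 ∨ 0 = 1
So n5 = 0 and n6 = 1.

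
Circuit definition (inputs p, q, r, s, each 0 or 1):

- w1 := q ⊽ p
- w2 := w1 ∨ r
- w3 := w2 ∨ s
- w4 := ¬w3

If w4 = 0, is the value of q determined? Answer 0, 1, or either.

Both values of q occur among assignments with w4 = 0:
  q=0: p=0, q=0, r=0, s=0
  q=1: p=0, q=1, r=0, s=1

either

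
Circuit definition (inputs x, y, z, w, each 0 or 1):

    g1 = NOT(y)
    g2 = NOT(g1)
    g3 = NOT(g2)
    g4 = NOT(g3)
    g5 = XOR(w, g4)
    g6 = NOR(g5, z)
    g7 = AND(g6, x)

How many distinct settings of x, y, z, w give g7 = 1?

g7 = AND(g6, x) must be 1, so both g6 = 1 and x = 1.
g6 = NOR(g5, z) must be 1, so both g5 = 0 and z = 0.
Enumerating the 16 input combinations, 2 give g7 = 1 and 14 give g7 = 0.

2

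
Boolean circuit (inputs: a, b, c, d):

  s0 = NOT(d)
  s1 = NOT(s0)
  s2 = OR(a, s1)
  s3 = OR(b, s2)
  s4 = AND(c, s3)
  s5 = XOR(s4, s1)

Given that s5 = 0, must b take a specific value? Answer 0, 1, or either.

Both values of b occur among assignments with s5 = 0:
  b=0: a=0, b=0, c=0, d=0
  b=1: a=0, b=1, c=0, d=0

either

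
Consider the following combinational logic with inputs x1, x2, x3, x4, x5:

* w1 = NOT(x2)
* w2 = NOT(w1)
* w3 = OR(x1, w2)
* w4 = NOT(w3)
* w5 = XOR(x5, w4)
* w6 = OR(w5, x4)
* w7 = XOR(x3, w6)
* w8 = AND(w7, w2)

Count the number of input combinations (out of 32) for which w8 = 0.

w8 = AND(w7, w2) must be 0, so at least one of w7, w2 is 0.
Enumerating the 32 input combinations, 24 give w8 = 0 and 8 give w8 = 1.

24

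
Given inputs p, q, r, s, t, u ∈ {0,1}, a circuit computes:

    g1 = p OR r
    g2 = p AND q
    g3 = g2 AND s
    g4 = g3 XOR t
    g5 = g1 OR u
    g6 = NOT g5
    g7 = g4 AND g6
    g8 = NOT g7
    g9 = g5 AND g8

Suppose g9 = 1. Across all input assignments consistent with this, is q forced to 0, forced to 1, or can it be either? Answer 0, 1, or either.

Both values of q occur among assignments with g9 = 1:
  q=0: p=0, q=0, r=0, s=0, t=0, u=1
  q=1: p=0, q=1, r=0, s=0, t=0, u=1

either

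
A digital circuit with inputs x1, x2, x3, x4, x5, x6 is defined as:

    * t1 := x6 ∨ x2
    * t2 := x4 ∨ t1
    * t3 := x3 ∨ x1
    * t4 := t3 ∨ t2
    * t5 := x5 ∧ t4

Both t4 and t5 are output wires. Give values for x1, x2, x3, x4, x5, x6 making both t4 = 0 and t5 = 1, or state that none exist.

Across all 64 input combinations, none give both t4 = 0 and t5 = 1.

no solution exists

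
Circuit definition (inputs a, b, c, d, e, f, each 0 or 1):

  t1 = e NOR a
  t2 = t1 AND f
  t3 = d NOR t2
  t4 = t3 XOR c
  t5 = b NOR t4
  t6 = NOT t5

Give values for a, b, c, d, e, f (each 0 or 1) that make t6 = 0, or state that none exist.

t6 = NOT t5 must be 0, so t5 = 1.
t5 = b NOR t4 must be 1, so both b = 0 and t4 = 0.
Check with a=1, b=0, c=0, d=1, e=1, f=1:
t1 = e NOR a = 1 NOR 1 = 0
t2 = t1 AND f = 0 AND 1 = 0
t3 = d NOR t2 = 1 NOR 0 = 0
t4 = t3 XOR c = 0 XOR 0 = 0
t5 = b NOR t4 = 0 NOR 0 = 1
t6 = NOT t5 = NOT 1 = 0
So t6 = 0 as required.

a=1, b=0, c=0, d=1, e=1, f=1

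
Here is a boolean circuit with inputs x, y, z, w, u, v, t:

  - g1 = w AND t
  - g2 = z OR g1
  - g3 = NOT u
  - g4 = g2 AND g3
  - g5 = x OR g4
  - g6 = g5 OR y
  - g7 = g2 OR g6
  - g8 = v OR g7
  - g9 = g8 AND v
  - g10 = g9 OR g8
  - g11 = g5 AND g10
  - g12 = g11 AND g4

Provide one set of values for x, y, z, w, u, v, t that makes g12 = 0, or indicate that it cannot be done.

x=0 y=1 z=0 w=1 u=1 v=0 t=1

g12 = g11 AND g4 must be 0, so at least one of g11, g4 is 0.
Check with x=0 y=1 z=0 w=1 u=1 v=0 t=1:
g1 = w AND t = 1 AND 1 = 1
g2 = z OR g1 = 0 OR 1 = 1
g3 = NOT u = NOT 1 = 0
g4 = g2 AND g3 = 1 AND 0 = 0
g5 = x OR g4 = 0 OR 0 = 0
g6 = g5 OR y = 0 OR 1 = 1
g7 = g2 OR g6 = 1 OR 1 = 1
g8 = v OR g7 = 0 OR 1 = 1
g9 = g8 AND v = 1 AND 0 = 0
g10 = g9 OR g8 = 0 OR 1 = 1
g11 = g5 AND g10 = 0 AND 1 = 0
g12 = g11 AND g4 = 0 AND 0 = 0
So g12 = 0 as required.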